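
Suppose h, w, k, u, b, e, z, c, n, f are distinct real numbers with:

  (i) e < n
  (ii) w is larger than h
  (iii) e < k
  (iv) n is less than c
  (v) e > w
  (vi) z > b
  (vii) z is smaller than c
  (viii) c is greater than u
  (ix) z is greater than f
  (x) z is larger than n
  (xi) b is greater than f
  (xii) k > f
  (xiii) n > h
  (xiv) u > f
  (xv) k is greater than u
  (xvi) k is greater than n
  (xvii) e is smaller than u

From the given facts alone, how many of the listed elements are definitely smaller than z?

6

From z the given relations immediately reach f, b, n.
From those, h, e — 5 in total.
From those, w — 6 in total.
Nothing else is reachable below z; 6 in all.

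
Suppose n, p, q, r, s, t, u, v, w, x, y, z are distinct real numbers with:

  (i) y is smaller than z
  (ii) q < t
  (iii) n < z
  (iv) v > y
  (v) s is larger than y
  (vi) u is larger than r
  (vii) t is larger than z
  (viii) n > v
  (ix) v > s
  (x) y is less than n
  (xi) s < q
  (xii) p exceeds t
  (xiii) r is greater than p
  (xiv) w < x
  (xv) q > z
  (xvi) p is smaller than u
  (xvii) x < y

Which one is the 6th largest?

Chaining the given pairs: w < x < y < s < v < n < z < q < t < p < r < u.
Counting 6 from the largest end gives z.

z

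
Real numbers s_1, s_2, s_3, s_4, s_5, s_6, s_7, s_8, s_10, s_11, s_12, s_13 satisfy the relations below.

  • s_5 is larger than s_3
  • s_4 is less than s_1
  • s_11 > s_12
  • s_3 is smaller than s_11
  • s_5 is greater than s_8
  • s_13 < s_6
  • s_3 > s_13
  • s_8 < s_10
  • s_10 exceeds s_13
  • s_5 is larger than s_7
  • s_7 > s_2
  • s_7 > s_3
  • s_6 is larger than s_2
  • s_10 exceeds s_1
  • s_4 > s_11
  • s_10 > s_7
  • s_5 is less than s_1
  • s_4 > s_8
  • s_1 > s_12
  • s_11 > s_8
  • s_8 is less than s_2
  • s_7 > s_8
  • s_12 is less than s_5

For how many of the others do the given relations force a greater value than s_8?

From s_8 the given relations immediately reach s_2, s_11, s_7, s_4, s_5, s_10.
From those, s_6, s_1 — 8 in total.
Nothing else is reachable above s_8; 8 in all.

8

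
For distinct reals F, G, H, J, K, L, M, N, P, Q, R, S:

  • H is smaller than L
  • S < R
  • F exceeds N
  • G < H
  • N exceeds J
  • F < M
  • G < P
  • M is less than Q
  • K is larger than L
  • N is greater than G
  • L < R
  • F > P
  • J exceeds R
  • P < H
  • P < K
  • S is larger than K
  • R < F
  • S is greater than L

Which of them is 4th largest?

N

Chaining the given pairs: G < P < H < L < K < S < R < J < N < F < M < Q.
Counting 4 from the largest end gives N.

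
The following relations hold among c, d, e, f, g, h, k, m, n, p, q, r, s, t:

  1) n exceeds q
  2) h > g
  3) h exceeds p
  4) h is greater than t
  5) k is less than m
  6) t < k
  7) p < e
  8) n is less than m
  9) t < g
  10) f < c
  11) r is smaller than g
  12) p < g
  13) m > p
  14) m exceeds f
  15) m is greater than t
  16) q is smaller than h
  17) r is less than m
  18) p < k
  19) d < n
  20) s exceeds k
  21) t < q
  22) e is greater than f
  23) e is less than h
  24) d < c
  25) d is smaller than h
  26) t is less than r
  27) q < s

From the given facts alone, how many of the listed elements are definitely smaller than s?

4

Directly below s: q, k.
One step further: t, p (4 so far).
Nothing else is reachable below s; 4 in all.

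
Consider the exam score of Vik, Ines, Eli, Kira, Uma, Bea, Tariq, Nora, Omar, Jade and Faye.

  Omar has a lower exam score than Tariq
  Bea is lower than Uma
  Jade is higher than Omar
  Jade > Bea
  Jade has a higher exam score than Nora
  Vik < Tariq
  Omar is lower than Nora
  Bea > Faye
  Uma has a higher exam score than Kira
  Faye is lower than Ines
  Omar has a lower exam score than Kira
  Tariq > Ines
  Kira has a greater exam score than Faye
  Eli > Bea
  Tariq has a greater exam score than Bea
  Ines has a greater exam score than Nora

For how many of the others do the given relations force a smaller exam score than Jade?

From Jade the given relations immediately reach Omar, Nora, Bea.
From those, Faye — 4 in total.
No other element is forced below Jade by the given relations, so the count is 4.

4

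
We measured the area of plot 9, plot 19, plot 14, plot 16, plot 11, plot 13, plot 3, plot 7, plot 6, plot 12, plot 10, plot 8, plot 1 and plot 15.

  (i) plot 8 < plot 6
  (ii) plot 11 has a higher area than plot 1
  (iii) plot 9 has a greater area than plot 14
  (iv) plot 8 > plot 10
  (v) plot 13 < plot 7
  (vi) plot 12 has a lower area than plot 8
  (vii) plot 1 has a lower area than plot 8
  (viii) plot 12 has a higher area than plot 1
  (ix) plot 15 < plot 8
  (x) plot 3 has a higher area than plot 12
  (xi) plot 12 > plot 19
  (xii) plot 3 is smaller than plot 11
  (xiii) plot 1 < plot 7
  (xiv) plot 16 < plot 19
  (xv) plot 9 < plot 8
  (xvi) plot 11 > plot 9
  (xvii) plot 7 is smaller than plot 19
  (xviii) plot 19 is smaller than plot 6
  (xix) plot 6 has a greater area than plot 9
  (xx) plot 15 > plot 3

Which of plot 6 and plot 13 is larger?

Link the given pairs in sequence: plot 13 < plot 7; plot 7 < plot 19; plot 19 < plot 12; plot 12 < plot 3; plot 3 < plot 15; plot 15 < plot 8; plot 8 < plot 6.
Together: plot 13 < plot 7 < plot 19 < plot 12 < plot 3 < plot 15 < plot 8 < plot 6.
So plot 13 < plot 6; plot 6 is the larger of the two.

plot 6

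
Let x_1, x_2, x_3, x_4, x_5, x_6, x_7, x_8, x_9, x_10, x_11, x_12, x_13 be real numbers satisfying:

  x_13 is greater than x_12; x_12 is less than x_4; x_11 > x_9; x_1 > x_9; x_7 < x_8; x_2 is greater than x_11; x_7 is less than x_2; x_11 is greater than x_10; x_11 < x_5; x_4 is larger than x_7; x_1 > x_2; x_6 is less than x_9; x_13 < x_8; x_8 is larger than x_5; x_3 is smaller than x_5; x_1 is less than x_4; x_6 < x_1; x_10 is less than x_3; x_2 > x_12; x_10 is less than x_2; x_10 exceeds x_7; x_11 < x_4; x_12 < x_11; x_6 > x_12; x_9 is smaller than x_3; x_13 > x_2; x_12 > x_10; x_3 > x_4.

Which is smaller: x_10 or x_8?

Following the relations from x_10: x_10 < x_12 < x_6 < x_9 < x_11 < x_2 < x_1 < x_4 < x_3 < x_5 < x_8.
So x_10 < x_8; x_10 is the smaller of the two.

x_10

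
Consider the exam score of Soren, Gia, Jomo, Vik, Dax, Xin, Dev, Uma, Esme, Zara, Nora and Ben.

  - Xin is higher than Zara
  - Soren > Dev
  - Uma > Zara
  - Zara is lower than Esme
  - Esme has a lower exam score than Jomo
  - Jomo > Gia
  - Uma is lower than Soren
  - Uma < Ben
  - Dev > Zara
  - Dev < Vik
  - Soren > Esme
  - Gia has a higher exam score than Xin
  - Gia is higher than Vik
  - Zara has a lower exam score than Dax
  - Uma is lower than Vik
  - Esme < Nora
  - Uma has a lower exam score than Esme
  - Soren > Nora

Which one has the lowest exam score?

Zara

Uma is not least since Zara < Uma; Dev is not least since Zara < Dev; Vik is not least since Uma < Vik; Dax is not least since Zara < Dax; Xin is not least since Zara < Xin; Esme is not least since Zara < Esme; Gia is not least since Vik < Gia; Ben is not least since Uma < Ben; Nora is not least since Esme < Nora; Jomo is not least since Gia < Jomo; Soren is not least since Esme < Soren.
Only Zara has nothing below it, so Zara is the lowest exam score.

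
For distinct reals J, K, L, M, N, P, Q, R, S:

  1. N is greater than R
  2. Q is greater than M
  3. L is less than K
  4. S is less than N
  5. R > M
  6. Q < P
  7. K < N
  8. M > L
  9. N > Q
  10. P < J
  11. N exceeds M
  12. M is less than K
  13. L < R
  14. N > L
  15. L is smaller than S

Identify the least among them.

L

S is not least since L < S; M is not least since L < M; Q is not least since M < Q; K is not least since M < K; P is not least since Q < P; R is not least since L < R; N is not least since L < N; J is not least since P < J.
Only L has nothing below it, so L is the least.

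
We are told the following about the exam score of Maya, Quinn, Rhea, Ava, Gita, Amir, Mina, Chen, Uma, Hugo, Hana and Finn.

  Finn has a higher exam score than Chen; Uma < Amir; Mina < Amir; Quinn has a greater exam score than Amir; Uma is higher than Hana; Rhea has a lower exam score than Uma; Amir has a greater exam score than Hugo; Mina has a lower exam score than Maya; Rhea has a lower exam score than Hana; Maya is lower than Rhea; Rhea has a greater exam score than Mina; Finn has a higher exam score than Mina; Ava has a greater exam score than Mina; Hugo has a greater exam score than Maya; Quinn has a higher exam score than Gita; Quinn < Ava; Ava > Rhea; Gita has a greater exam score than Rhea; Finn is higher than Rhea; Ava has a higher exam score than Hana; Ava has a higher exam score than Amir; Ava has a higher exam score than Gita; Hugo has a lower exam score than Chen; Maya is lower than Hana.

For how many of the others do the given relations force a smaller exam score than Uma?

4

The elements the relations force below Uma are Mina, Maya, Rhea, Hana — no chain reaches any other.
That is 4.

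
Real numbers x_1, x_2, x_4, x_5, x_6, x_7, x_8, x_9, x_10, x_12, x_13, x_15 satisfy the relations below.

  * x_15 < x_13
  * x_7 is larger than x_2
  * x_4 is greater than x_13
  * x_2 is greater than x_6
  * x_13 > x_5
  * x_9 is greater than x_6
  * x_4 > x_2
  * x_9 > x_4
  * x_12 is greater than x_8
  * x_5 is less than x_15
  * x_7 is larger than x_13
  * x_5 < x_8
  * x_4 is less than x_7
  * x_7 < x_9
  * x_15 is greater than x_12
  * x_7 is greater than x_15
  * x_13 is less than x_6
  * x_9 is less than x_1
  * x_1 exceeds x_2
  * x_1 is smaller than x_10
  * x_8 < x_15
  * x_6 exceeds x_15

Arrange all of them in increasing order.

x_5 < x_8 < x_12 < x_15 < x_13 < x_6 < x_2 < x_4 < x_7 < x_9 < x_1 < x_10

The consecutive links are each given: x_5 < x_8; x_8 < x_12; x_12 < x_15; x_15 < x_13; x_13 < x_6; x_6 < x_2; x_2 < x_4; x_4 < x_7; x_7 < x_9; x_9 < x_1; x_1 < x_10.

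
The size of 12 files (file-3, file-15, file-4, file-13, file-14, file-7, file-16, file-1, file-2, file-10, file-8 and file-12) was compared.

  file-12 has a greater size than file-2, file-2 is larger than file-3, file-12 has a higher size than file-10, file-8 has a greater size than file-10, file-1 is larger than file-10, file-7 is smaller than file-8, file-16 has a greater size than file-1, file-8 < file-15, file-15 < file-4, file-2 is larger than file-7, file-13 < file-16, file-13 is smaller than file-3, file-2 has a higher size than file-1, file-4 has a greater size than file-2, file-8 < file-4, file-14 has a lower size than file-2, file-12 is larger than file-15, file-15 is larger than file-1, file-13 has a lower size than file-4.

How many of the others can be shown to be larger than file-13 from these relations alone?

5

Directly above file-13: file-3, file-16, file-4.
One step further: file-2 (4 so far).
One step further: file-12 (5 so far).
No other element is forced above file-13 by the given relations, so the count is 5.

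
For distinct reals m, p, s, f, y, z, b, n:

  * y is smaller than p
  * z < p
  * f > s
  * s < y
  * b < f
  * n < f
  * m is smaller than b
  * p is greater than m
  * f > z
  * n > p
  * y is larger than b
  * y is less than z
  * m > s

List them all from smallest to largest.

Nothing is placed below s, so it is least; from there s < m; m < b; b < y; y < z; z < p; p < n; n < f, each given directly.

s < m < b < y < z < p < n < f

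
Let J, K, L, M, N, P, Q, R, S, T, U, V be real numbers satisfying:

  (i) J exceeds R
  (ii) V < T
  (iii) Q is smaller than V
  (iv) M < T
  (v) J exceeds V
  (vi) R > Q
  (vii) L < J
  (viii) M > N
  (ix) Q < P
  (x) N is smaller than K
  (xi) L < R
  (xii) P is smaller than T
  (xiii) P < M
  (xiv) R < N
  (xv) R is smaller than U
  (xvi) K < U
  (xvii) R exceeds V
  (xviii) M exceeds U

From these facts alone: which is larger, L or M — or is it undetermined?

M

Following the relations from L: L < R < N < K < U < M.
So M is larger.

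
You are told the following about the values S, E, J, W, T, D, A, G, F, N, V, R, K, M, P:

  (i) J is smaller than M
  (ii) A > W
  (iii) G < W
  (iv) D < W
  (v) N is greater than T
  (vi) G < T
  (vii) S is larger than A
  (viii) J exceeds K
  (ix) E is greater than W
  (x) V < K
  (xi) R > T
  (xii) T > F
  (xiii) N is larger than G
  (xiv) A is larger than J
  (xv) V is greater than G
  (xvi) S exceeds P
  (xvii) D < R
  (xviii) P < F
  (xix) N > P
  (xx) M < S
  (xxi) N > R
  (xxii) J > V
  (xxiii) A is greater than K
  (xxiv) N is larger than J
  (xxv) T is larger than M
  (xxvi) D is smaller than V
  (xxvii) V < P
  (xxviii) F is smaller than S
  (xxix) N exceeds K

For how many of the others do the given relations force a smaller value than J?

4

From J the given relations immediately reach V, K.
From those, D, G — 4 in total.
Nothing else is reachable below J; 4 in all.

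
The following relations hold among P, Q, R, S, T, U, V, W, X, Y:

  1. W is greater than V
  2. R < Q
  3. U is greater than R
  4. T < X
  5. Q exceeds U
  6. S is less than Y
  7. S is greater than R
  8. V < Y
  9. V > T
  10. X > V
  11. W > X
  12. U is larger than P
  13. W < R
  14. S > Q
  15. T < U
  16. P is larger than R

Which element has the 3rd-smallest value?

X

Chaining the given pairs: T < V < X < W < R < P < U < Q < S < Y.
The 3rd smallest is X.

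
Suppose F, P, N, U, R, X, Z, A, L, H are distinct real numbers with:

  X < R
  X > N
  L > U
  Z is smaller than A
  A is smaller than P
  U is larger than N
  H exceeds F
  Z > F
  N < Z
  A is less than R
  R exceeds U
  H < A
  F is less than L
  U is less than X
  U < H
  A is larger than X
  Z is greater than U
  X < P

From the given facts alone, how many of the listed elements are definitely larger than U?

7

Directly above U: L, H, Z, X, R.
One step further: A, P (7 so far).
No other element is forced above U by the given relations, so the count is 7.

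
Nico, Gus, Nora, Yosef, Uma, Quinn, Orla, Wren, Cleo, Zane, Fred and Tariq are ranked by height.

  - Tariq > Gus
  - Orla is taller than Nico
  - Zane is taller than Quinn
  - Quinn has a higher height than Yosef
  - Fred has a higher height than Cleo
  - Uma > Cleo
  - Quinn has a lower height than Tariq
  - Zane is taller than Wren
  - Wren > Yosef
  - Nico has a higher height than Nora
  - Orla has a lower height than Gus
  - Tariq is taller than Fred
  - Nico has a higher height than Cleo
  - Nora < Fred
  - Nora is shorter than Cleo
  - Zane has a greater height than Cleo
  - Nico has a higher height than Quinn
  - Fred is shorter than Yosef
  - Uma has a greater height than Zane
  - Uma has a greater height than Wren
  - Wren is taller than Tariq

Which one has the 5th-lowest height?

Chaining the given pairs: Nora < Cleo < Fred < Yosef < Quinn < Nico < Orla < Gus < Tariq < Wren < Zane < Uma.
The 5th smallest is Quinn.

Quinn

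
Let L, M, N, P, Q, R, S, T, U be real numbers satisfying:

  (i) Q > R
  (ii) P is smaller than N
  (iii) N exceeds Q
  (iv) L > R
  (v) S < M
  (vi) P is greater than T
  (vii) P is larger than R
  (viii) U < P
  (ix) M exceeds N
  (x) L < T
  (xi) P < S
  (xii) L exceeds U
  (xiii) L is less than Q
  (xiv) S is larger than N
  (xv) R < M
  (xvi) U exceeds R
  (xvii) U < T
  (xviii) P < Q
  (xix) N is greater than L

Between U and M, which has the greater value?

Following the relations from U: U < L < T < P < Q < N < S < M.
So U < M; M is the larger of the two.

M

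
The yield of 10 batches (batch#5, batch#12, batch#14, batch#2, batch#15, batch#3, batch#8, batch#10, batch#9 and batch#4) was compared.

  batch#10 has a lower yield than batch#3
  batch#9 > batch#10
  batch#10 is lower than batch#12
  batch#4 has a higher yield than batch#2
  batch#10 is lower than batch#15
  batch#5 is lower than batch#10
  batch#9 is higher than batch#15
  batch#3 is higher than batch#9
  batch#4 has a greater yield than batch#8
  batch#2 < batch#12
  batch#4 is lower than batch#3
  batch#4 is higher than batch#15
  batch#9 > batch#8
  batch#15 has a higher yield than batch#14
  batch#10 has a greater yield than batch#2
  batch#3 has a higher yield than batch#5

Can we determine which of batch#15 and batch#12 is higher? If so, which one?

Following every chain through batch#12: below batch#12 we get batch#2, batch#5, batch#10.
batch#15 is not reached, and no chain runs the other way from batch#15 to batch#12.
So the given relations leave the order of batch#12 and batch#15 undetermined.

undetermined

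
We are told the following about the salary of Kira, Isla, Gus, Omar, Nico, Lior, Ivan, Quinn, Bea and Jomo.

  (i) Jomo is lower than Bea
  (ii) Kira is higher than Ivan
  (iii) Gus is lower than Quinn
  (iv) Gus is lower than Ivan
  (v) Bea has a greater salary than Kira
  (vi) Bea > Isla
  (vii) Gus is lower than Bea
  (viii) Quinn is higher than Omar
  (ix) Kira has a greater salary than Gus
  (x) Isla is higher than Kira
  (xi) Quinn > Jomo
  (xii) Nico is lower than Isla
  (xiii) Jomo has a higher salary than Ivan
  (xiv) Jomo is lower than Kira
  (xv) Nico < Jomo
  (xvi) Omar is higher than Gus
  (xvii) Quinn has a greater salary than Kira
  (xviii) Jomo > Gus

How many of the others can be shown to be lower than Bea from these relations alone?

6

Directly below Bea: Gus, Jomo, Kira, Isla.
One step further: Nico, Ivan (6 so far).
Nothing else is reachable below Bea; 6 in all.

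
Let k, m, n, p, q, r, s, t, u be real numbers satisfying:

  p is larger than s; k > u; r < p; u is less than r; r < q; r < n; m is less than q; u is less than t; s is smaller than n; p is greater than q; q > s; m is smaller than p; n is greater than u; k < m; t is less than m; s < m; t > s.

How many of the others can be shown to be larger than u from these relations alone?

7

Directly above u: r, k, n, t.
One step further: m, q, p (7 so far).
Nothing else is reachable above u; 7 in all.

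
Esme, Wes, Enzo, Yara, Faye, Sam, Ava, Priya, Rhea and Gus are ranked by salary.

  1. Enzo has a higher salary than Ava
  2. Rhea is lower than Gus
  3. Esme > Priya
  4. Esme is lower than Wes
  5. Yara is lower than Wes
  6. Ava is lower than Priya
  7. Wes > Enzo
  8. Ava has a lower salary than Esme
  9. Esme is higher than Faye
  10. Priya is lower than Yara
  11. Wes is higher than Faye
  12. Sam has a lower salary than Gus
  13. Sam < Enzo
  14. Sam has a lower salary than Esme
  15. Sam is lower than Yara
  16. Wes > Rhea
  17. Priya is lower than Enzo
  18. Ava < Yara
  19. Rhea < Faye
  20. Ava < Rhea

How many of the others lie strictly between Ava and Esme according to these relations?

Chaining upward from Ava reaches: Rhea, Faye, Priya, Yara, Enzo, Gus, Wes.
Chaining downward from Esme reaches: Sam, Rhea, Faye, Priya.
Strictly between Ava and Esme are those in both lists: Rhea, Faye, Priya — 3 elements.

3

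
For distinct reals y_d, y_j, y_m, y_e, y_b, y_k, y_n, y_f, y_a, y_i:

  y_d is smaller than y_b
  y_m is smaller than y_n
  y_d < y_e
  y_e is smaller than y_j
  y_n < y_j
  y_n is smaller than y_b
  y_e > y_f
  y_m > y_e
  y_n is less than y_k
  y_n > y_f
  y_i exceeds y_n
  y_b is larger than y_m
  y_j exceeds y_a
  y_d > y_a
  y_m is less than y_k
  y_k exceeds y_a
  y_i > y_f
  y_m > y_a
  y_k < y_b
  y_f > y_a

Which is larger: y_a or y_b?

The relevant relations are y_a < y_d; y_d < y_e; y_e < y_m; y_m < y_n; y_n < y_k; y_k < y_b.
Together: y_a < y_d < y_e < y_m < y_n < y_k < y_b.
So y_a < y_b; y_b is the larger of the two.

y_b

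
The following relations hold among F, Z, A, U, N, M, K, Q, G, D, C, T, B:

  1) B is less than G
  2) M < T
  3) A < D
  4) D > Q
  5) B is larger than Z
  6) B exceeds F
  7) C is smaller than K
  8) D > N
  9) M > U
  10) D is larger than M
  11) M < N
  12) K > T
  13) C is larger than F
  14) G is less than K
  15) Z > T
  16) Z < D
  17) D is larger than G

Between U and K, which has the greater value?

U < M < T < Z < B < G < K, by transitivity through M, T, Z, B, G.
So U < K; K is the larger of the two.

K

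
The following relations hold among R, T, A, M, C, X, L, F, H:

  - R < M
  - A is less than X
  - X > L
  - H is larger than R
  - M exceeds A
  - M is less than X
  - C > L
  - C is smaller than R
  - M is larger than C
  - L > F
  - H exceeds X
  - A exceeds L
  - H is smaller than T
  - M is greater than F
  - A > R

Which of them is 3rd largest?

The consecutive relations fix a unique order: F < L < C < R < A < M < X < H < T.
Counting 3 from the largest end gives X.

X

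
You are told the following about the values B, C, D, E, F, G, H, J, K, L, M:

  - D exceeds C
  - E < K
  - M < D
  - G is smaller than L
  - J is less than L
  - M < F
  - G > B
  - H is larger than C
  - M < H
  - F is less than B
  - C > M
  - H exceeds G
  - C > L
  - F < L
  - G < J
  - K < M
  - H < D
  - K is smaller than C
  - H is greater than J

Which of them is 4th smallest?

F

The consecutive relations fix a unique order: E < K < M < F < B < G < J < L < C < H < D.
The 4th smallest is F.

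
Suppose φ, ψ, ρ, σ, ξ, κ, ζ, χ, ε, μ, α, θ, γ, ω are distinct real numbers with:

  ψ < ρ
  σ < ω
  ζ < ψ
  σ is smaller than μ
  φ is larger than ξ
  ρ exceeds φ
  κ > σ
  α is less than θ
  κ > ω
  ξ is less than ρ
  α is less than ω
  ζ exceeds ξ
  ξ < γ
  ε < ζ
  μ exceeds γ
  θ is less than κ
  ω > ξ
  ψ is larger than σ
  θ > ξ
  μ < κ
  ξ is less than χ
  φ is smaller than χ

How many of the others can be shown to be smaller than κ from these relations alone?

7

From κ the given relations immediately reach θ, σ, ω, μ.
From those, ξ, α, γ — 7 in total.
Nothing else is reachable below κ; 7 in all.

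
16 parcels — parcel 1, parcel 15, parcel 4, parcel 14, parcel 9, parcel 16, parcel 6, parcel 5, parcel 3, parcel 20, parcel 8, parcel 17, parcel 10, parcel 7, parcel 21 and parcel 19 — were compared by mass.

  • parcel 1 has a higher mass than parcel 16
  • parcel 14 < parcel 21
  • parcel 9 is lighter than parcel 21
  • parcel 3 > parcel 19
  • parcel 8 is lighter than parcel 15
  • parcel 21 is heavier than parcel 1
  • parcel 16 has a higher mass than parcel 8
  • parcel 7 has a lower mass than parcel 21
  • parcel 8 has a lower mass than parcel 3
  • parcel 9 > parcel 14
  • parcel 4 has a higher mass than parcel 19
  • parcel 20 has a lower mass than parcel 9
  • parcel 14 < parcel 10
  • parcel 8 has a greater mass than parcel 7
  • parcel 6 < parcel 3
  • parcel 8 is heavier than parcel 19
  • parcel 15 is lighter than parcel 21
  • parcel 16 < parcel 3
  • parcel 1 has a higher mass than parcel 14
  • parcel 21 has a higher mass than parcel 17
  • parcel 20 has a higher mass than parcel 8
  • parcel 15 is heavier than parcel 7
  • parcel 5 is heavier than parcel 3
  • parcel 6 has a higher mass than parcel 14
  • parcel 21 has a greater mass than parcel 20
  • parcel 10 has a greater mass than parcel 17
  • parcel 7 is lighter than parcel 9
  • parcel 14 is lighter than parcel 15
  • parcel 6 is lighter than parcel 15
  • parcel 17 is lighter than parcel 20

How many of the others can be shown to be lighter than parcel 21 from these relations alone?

11

Directly below parcel 21: parcel 7, parcel 17, parcel 14, parcel 20, parcel 1, parcel 15, parcel 9.
One step further: parcel 6, parcel 8, parcel 16 (10 so far).
One step further: parcel 19 (11 so far).
No other element is forced below parcel 21 by the given relations, so the count is 11.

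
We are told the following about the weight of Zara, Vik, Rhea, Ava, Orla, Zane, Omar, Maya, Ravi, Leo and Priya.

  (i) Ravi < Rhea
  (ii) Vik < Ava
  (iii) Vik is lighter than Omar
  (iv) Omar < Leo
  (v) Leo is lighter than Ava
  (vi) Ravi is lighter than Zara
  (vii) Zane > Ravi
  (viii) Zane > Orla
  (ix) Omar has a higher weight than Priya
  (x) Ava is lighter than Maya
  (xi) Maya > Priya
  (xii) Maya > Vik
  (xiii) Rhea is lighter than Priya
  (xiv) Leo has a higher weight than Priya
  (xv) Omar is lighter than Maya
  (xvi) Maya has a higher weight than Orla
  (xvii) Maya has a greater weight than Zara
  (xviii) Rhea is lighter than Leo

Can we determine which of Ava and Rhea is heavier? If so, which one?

Ava

Chaining the given relations: Rhea < Priya < Omar < Leo < Ava.
So Ava is heavier.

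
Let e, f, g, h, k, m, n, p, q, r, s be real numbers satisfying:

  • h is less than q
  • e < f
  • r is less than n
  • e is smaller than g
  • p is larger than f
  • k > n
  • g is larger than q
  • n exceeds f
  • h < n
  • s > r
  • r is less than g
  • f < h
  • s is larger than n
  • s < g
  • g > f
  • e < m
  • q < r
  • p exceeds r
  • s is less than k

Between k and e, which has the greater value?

k

e < f and f < h give e < h.
With h < q: e < f < h < q.
With q < r: e < f < h < q < r.
With r < n: e < f < h < q < r < n.
With n < k: e < f < h < q < r < n < k.
So e < k; k is the larger of the two.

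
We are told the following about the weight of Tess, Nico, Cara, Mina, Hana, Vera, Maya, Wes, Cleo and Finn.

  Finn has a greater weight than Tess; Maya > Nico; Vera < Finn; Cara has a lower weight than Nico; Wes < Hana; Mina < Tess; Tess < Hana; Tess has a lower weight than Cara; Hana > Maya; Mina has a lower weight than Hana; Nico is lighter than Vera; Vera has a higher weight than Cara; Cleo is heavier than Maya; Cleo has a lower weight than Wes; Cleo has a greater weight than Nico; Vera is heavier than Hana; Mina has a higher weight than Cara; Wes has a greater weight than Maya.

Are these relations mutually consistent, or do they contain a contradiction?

inconsistent

We have Cara < Mina stated directly, yet also Mina < Tess < Cara by chaining the others — so Mina < Cara. Contradiction.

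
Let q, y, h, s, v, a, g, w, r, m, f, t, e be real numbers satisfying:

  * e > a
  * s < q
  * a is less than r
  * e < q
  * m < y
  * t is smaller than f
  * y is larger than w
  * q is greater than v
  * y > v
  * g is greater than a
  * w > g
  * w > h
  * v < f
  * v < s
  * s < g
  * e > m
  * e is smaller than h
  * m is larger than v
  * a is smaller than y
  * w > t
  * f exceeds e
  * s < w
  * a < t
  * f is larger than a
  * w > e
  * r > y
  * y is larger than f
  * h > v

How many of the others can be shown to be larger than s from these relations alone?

5

Directly above s: g, q, w.
One step further: y (4 so far).
One step further: r (5 so far).
Nothing else is reachable above s; 5 in all.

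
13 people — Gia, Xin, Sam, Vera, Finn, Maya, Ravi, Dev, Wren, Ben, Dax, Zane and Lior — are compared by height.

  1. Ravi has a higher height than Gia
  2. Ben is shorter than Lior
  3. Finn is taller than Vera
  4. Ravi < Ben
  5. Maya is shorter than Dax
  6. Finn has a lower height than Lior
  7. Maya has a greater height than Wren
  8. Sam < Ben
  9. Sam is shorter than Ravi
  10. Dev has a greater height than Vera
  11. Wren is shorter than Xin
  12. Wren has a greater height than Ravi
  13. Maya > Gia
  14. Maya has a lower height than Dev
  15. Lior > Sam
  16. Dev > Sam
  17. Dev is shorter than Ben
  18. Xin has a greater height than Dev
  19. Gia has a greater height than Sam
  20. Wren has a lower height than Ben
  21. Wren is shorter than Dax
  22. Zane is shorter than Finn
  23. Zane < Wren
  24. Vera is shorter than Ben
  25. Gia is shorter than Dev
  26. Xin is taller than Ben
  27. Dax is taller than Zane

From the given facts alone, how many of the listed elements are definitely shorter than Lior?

10

The elements the relations force below Lior are Vera, Zane, Sam, Gia, Ravi, Wren, Maya, Finn, Dev, Ben — no chain reaches any other.
That is 10.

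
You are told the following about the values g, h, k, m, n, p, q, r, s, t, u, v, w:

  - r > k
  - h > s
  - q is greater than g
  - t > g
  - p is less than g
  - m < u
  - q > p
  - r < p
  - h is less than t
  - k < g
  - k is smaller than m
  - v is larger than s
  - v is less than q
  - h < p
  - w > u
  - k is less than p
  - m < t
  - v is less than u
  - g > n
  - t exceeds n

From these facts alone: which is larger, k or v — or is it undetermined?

Following every chain through k: above k we get m, r, p, g, u, q, w, t.
v is not reached, and no chain runs the other way from v to k.
So the given relations leave the order of k and v undetermined.

undetermined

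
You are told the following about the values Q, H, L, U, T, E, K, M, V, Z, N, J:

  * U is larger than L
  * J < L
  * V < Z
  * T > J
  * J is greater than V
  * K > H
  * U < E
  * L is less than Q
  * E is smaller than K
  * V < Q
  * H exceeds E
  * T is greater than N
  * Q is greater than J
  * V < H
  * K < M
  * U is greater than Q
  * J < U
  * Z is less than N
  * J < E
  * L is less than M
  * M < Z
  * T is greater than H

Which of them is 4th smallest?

Q

Piecing the relations together gives one ordering: V < J < L < Q < U < E < H < K < M < Z < N < T.
The 4th smallest is Q.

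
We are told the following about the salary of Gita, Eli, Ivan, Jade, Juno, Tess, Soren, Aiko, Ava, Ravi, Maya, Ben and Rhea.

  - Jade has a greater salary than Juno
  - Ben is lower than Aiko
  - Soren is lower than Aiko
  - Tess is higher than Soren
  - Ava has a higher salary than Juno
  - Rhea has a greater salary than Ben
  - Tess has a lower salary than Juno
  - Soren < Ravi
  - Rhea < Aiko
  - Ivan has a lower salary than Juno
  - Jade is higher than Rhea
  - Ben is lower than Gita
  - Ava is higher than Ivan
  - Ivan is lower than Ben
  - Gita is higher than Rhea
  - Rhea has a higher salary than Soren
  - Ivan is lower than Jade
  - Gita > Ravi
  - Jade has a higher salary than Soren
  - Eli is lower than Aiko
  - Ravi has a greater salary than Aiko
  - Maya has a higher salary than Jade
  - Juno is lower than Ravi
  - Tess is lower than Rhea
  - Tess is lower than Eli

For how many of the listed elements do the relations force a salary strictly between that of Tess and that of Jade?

2

Chaining upward from Tess reaches: Juno, Ava, Rhea, Eli, Aiko, Ravi, Maya, Gita.
Chaining downward from Jade reaches: Ivan, Soren, Ben, Juno, Rhea.
Strictly between Tess and Jade are those in both lists: Juno, Rhea — 2 elements.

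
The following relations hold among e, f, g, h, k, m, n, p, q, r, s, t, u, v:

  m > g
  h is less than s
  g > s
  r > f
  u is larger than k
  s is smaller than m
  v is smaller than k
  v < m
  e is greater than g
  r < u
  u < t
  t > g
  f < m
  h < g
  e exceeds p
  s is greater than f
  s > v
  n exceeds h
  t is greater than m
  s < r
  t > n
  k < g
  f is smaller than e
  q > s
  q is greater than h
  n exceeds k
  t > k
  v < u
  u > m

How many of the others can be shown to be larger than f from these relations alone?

8

Directly above f: s, r, e, m.
One step further: q, g, u, t (8 so far).
No other element is forced above f by the given relations, so the count is 8.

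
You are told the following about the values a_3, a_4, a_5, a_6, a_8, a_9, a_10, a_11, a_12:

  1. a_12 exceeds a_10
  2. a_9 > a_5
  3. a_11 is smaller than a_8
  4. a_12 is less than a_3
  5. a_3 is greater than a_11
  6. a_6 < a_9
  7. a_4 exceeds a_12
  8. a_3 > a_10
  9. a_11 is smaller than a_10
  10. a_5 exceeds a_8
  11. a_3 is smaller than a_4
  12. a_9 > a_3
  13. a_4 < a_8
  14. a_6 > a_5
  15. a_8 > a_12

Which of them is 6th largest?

a_3

Chaining the given pairs: a_11 < a_10 < a_12 < a_3 < a_4 < a_8 < a_5 < a_6 < a_9.
Counting 6 from the largest end gives a_3.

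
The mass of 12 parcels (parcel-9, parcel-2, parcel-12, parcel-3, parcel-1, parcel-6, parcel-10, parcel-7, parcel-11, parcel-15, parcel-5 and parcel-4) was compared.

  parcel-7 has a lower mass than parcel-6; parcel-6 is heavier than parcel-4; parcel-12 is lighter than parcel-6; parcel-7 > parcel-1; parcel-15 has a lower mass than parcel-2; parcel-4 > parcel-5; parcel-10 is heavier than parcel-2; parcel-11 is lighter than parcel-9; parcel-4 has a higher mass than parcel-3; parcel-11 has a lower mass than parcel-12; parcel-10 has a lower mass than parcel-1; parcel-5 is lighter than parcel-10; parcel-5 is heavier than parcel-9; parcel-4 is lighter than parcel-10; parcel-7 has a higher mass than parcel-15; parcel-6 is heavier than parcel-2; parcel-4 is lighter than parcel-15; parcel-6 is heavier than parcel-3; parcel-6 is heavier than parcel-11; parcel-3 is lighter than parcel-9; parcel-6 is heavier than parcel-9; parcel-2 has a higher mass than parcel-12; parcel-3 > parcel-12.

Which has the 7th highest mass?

parcel-4

Chaining the given pairs: parcel-11 < parcel-12 < parcel-3 < parcel-9 < parcel-5 < parcel-4 < parcel-15 < parcel-2 < parcel-10 < parcel-1 < parcel-7 < parcel-6.
Counting 7 from the largest end gives parcel-4.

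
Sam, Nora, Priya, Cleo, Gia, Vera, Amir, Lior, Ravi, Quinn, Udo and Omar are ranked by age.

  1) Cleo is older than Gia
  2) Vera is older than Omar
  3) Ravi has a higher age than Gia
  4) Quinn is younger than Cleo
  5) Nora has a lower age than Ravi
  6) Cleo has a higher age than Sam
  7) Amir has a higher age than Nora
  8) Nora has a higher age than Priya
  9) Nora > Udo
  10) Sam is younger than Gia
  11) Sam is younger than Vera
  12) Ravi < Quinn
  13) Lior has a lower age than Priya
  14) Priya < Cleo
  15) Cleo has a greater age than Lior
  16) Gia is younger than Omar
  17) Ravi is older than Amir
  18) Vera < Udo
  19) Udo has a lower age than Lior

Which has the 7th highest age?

Lior

Piecing the relations together gives one ordering: Sam < Gia < Omar < Vera < Udo < Lior < Priya < Nora < Amir < Ravi < Quinn < Cleo.
Counting 7 from the largest end gives Lior.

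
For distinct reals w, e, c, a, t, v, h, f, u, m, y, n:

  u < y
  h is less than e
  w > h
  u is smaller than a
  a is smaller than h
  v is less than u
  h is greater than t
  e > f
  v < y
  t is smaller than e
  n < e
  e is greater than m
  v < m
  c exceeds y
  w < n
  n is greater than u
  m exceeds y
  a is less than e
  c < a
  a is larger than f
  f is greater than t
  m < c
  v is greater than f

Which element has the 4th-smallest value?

Chaining the given pairs: t < f < v < u < y < m < c < a < h < w < n < e.
The 4th smallest is u.

u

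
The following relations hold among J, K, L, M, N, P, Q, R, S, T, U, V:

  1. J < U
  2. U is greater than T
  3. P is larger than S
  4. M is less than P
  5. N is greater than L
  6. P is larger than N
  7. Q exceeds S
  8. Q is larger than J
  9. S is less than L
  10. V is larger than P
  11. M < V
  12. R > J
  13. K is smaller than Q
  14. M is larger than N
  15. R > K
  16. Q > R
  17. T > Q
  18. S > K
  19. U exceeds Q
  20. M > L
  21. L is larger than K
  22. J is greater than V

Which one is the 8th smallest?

The consecutive relations fix a unique order: K < S < L < N < M < P < V < J < R < Q < T < U.
The 8th smallest is J.

J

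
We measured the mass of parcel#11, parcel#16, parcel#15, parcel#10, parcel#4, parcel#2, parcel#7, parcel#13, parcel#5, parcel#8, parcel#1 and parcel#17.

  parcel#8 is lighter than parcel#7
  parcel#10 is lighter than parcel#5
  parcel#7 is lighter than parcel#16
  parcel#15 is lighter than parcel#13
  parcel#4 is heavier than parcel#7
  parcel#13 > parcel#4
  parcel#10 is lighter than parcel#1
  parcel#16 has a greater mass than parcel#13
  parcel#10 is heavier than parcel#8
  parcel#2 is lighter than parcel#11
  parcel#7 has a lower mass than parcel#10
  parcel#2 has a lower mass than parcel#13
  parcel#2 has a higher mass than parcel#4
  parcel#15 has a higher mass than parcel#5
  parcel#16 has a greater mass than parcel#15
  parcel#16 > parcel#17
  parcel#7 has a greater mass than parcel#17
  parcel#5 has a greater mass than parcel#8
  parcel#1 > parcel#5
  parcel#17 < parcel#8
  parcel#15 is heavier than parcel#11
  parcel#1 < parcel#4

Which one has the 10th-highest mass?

parcel#7

The consecutive relations fix a unique order: parcel#17 < parcel#8 < parcel#7 < parcel#10 < parcel#5 < parcel#1 < parcel#4 < parcel#2 < parcel#11 < parcel#15 < parcel#13 < parcel#16.
Counting 10 from the largest end gives parcel#7.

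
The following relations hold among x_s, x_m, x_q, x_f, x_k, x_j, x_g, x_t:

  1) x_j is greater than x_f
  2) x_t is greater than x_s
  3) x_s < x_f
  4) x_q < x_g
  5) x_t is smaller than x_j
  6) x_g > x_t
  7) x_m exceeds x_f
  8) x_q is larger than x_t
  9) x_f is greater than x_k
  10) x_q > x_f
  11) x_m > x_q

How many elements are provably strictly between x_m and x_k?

2

Chaining upward from x_k reaches: x_f, x_j, x_q, x_g.
Chaining downward from x_m reaches: x_s, x_t, x_f, x_q.
Strictly between x_k and x_m are those in both lists: x_f, x_q — 2 elements.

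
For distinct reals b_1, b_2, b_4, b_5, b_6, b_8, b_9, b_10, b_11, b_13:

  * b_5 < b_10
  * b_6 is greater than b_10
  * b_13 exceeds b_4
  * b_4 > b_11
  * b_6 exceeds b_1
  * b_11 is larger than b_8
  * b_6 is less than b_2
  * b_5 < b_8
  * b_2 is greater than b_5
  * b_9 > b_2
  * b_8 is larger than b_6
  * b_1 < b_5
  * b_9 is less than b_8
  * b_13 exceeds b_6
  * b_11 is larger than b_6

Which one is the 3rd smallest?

b_10

The consecutive relations fix a unique order: b_1 < b_5 < b_10 < b_6 < b_2 < b_9 < b_8 < b_11 < b_4 < b_13.
The 3rd smallest is b_10.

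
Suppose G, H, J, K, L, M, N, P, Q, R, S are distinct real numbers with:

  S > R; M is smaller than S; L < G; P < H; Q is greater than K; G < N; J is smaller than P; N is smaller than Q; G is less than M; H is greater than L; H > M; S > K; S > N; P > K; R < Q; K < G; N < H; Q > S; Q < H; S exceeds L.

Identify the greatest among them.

K is not greatest since K < G; L is not greatest since L < S; G is not greatest since G < M; N is not greatest since N < H; M is not greatest since M < S; R is not greatest since R < S; S is not greatest since S < Q; J is not greatest since J < P; P is not greatest since P < H; Q is not greatest since Q < H.
Only H has nothing above it, so H is the greatest.

H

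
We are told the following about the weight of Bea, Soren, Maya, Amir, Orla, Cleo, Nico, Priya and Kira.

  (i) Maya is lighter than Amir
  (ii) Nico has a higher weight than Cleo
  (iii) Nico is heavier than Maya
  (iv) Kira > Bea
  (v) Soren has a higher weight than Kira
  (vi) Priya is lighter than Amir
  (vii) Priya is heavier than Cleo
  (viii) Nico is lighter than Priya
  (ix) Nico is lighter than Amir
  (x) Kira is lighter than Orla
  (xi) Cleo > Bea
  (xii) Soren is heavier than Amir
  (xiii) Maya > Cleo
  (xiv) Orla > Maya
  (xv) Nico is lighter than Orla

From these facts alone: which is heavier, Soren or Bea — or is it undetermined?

Soren

Bea < Cleo and Cleo < Nico give Bea < Nico.
Then Nico < Priya extends the chain to Priya.
Then Priya < Amir extends the chain to Amir.
Then Amir < Soren extends the chain to Soren.
So Soren is heavier.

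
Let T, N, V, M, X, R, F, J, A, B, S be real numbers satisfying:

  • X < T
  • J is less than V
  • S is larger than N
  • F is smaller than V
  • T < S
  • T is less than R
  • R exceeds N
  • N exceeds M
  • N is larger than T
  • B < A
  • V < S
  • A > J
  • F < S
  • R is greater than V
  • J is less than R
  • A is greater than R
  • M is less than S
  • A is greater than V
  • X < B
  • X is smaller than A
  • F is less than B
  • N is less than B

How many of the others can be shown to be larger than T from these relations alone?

From T the given relations immediately reach N, R, S.
From those, B, A — 5 in total.
Nothing else is reachable above T; 5 in all.

5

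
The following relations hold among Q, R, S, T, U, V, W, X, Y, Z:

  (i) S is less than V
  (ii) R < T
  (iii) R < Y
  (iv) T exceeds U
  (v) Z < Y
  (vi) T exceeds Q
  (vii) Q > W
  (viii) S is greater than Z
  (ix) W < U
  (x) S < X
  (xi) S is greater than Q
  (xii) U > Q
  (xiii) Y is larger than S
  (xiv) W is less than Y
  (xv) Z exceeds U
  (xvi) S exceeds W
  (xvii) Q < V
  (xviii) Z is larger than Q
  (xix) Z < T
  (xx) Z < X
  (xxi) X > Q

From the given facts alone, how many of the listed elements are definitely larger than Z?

5

The elements the relations force above Z are S, V, Y, X, T — no chain reaches any other.
That is 5.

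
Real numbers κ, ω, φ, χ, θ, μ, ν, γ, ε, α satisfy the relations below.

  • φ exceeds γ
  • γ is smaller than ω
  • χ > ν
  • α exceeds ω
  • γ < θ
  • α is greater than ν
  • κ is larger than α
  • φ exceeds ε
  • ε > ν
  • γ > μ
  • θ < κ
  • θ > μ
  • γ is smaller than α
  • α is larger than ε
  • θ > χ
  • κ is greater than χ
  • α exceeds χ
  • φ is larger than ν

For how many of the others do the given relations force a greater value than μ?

The elements the relations force above μ are γ, θ, ω, α, φ, κ — no chain reaches any other.
That is 6.

6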